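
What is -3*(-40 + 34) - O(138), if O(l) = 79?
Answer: -61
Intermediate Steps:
-3*(-40 + 34) - O(138) = -3*(-40 + 34) - 1*79 = -3*(-6) - 79 = 18 - 79 = -61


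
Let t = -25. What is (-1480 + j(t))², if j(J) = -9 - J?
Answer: 2143296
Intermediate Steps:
(-1480 + j(t))² = (-1480 + (-9 - 1*(-25)))² = (-1480 + (-9 + 25))² = (-1480 + 16)² = (-1464)² = 2143296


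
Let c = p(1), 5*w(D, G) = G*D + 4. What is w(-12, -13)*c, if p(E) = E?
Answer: 32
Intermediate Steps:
w(D, G) = 4/5 + D*G/5 (w(D, G) = (G*D + 4)/5 = (D*G + 4)/5 = (4 + D*G)/5 = 4/5 + D*G/5)
c = 1
w(-12, -13)*c = (4/5 + (1/5)*(-12)*(-13))*1 = (4/5 + 156/5)*1 = 32*1 = 32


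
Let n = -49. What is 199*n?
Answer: -9751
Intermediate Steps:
199*n = 199*(-49) = -9751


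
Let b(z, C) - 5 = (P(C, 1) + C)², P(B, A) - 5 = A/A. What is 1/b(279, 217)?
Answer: 1/49734 ≈ 2.0107e-5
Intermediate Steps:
P(B, A) = 6 (P(B, A) = 5 + A/A = 5 + 1 = 6)
b(z, C) = 5 + (6 + C)²
1/b(279, 217) = 1/(5 + (6 + 217)²) = 1/(5 + 223²) = 1/(5 + 49729) = 1/49734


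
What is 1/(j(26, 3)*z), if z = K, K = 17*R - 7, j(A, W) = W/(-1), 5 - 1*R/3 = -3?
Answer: -1/1203 ≈ -0.00083125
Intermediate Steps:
R = 24 (R = 15 - 3*(-3) = 15 + 9 = 24)
j(A, W) = -W (j(A, W) = W*(-1) = -W)
K = 401 (K = 17*24 - 7 = 408 - 7 = 401)
z = 401
1/(j(26, 3)*z) = 1/(-1*3*401) = 1/(-3*401) = 1/(-1203) = -1/1203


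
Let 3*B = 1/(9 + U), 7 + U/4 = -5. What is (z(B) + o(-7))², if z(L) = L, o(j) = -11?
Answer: 1658944/13689 ≈ 121.19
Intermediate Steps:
U = -48 (U = -28 + 4*(-5) = -28 - 20 = -48)
B = -1/117 (B = 1/(3*(9 - 48)) = (⅓)/(-39) = (⅓)*(-1/39) = -1/117 ≈ -0.0085470)
(z(B) + o(-7))² = (-1/117 - 11)² = (-1288/117)² = 1658944/13689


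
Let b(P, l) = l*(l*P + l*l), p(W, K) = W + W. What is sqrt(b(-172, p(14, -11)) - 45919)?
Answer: I*sqrt(158815) ≈ 398.52*I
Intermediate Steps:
p(W, K) = 2*W
b(P, l) = l*(l**2 + P*l) (b(P, l) = l*(P*l + l**2) = l*(l**2 + P*l))
sqrt(b(-172, p(14, -11)) - 45919) = sqrt((2*14)**2*(-172 + 2*14) - 45919) = sqrt(28**2*(-172 + 28) - 45919) = sqrt(784*(-144) - 45919) = sqrt(-112896 - 45919) = sqrt(-158815) = I*sqrt(158815)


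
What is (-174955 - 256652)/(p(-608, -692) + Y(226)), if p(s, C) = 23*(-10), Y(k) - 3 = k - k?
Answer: 431607/227 ≈ 1901.4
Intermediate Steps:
Y(k) = 3 (Y(k) = 3 + (k - k) = 3 + 0 = 3)
p(s, C) = -230
(-174955 - 256652)/(p(-608, -692) + Y(226)) = (-174955 - 256652)/(-230 + 3) = -431607/(-227) = -431607*(-1/227) = 431607/227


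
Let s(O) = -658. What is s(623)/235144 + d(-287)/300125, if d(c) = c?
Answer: -2703761/720128500 ≈ -0.0037546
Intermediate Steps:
s(623)/235144 + d(-287)/300125 = -658/235144 - 287/300125 = -658*1/235144 - 287*1/300125 = -47/16796 - 41/42875 = -2703761/720128500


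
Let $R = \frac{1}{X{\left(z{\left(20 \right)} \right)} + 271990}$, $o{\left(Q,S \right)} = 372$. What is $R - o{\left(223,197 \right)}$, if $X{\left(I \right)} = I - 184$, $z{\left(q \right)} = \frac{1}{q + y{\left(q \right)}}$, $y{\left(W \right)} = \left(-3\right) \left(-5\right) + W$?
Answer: $- \frac{5561151077}{14949331} \approx -372.0$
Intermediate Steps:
$y{\left(W \right)} = 15 + W$
$z{\left(q \right)} = \frac{1}{15 + 2 q}$ ($z{\left(q \right)} = \frac{1}{q + \left(15 + q\right)} = \frac{1}{15 + 2 q}$)
$X{\left(I \right)} = -184 + I$ ($X{\left(I \right)} = I - 184 = -184 + I$)
$R = \frac{55}{14949331}$ ($R = \frac{1}{\left(-184 + \frac{1}{15 + 2 \cdot 20}\right) + 271990} = \frac{1}{\left(-184 + \frac{1}{15 + 40}\right) + 271990} = \frac{1}{\left(-184 + \frac{1}{55}\right) + 271990} = \frac{1}{- \frac{10119}{55} + 271990} = \frac{1}{\frac{14949331}{55}} = \frac{55}{14949331} \approx 3.6791 \cdot 10^{-6}$)
$R - o{\left(223,197 \right)} = \frac{55}{14949331} - 372 = - \frac{5561151077}{14949331}$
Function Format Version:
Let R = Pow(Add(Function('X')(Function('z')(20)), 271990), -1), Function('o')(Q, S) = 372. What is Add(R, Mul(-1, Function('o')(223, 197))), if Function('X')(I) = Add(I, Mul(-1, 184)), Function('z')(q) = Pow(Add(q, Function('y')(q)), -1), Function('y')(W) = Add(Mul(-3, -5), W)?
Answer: Rational(-5561151077, 14949331) ≈ -372.00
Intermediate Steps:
Function('y')(W) = Add(15, W)
Function('z')(q) = Pow(Add(15, Mul(2, q)), -1) (Function('z')(q) = Pow(Add(q, Add(15, q)), -1) = Pow(Add(15, Mul(2, q)), -1))
Function('X')(I) = Add(-184, I) (Function('X')(I) = Add(I, -184) = Add(-184, I))
R = Rational(55, 14949331) (R = Pow(Add(Add(-184, Pow(Add(15, Mul(2, 20)), -1)), 271990), -1) = Pow(Add(Add(-184, Pow(Add(15, 40), -1)), 271990), -1) = Pow(Add(Add(-184, Pow(55, -1)), 271990), -1) = Pow(Add(Add(-184, Rational(1, 55)), 271990), -1) = Pow(Add(Rational(-10119, 55), 271990), -1) = Pow(Rational(14949331, 55), -1) = Rational(55, 14949331) ≈ 3.6791e-6)
Add(R, Mul(-1, Function('o')(223, 197))) = Add(Rational(55, 14949331), Mul(-1, 372)) = Add(Rational(55, 14949331), -372) = Rational(-5561151077, 14949331)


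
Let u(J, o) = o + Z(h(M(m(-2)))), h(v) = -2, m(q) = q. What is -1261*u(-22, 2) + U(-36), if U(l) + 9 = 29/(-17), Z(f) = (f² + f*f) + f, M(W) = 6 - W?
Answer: -171678/17 ≈ -10099.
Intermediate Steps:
Z(f) = f + 2*f² (Z(f) = (f² + f²) + f = 2*f² + f = f + 2*f²)
U(l) = -182/17 (U(l) = -9 + 29/(-17) = -9 + 29*(-1/17) = -9 - 29/17 = -182/17)
u(J, o) = 6 + o (u(J, o) = o - 2*(1 + 2*(-2)) = o - 2*(1 - 4) = o - 2*(-3) = o + 6 = 6 + o)
-1261*u(-22, 2) + U(-36) = -1261*(6 + 2) - 182/17 = -1261*8 - 182/17 = -10088 - 182/17 = -171678/17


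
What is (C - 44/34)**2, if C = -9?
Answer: 30625/289 ≈ 105.97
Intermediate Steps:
(C - 44/34)**2 = (-9 - 44/34)**2 = (-9 - 44*1/34)**2 = (-9 - 22/17)**2 = (-175/17)**2 = 30625/289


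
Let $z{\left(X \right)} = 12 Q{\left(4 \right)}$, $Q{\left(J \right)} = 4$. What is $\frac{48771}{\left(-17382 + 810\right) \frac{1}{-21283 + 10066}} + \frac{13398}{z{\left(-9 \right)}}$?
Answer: $\frac{367793311}{11048} \approx 33291.0$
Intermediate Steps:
$z{\left(X \right)} = 48$ ($z{\left(X \right)} = 12 \cdot 4 = 48$)
$\frac{48771}{\left(-17382 + 810\right) \frac{1}{-21283 + 10066}} + \frac{13398}{z{\left(-9 \right)}} = \frac{48771}{\left(-17382 + 810\right) \frac{1}{-21283 + 10066}} + \frac{13398}{48} = \frac{48771}{\left(-16572\right) \frac{1}{-11217}} + 13398 \cdot \frac{1}{48} = \frac{48771}{\left(-16572\right) \left(- \frac{1}{11217}\right)} + \frac{2233}{8} = \frac{48771}{\frac{5524}{3739}} + \frac{2233}{8} = 48771 \cdot \frac{3739}{5524} + \frac{2233}{8} = \frac{182354769}{5524} + \frac{2233}{8} = \frac{367793311}{11048}$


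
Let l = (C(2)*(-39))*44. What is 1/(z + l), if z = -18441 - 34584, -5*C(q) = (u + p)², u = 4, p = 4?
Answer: -5/155301 ≈ -3.2196e-5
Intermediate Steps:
C(q) = -64/5 (C(q) = -(4 + 4)²/5 = -⅕*8² = -⅕*64 = -64/5)
z = -53025
l = 109824/5 (l = -64/5*(-39)*44 = (2496/5)*44 = 109824/5 ≈ 21965.)
1/(z + l) = 1/(-53025 + 109824/5) = 1/(-155301/5) = -5/155301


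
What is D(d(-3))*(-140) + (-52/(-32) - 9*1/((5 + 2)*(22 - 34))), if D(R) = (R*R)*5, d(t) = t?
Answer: -352703/56 ≈ -6298.3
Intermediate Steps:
D(R) = 5*R² (D(R) = R²*5 = 5*R²)
D(d(-3))*(-140) + (-52/(-32) - 9*1/((5 + 2)*(22 - 34))) = (5*(-3)²)*(-140) + (-52/(-32) - 9*1/((5 + 2)*(22 - 34))) = (5*9)*(-140) + (-52*(-1/32) - 9/((-12*7))) = 45*(-140) + (13/8 - 9/(-84)) = -6300 + (13/8 - 9*(-1/84)) = -6300 + (13/8 + 3/28) = -6300 + 97/56 = -352703/56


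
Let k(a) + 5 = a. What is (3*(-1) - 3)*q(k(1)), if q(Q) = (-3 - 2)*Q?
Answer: -120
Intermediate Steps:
k(a) = -5 + a
q(Q) = -5*Q
(3*(-1) - 3)*q(k(1)) = (3*(-1) - 3)*(-5*(-5 + 1)) = (-3 - 3)*(-5*(-4)) = -6*20 = -120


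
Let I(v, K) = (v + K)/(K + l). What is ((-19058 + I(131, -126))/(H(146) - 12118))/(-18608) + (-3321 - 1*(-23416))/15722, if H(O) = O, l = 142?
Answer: 35810908142057/28019745381376 ≈ 1.2781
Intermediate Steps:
I(v, K) = (K + v)/(142 + K) (I(v, K) = (v + K)/(K + 142) = (K + v)/(142 + K))
((-19058 + I(131, -126))/(H(146) - 12118))/(-18608) + (-3321 - 1*(-23416))/15722 = ((-19058 + (-126 + 131)/(142 - 126))/(146 - 12118))/(-18608) + (-3321 - 1*(-23416))/15722 = ((-19058 + 5/16)/(-11972))*(-1/18608) + (-3321 + 23416)*(1/15722) = ((-19058 + (1/16)*5)*(-1/11972))*(-1/18608) + 20095*(1/15722) = ((-19058 + 5/16)*(-1/11972))*(-1/18608) + 20095/15722 = -304923/16*(-1/11972)*(-1/18608) + 20095/15722 = (304923/191552)*(-1/18608) + 20095/15722 = -304923/3564399616 + 20095/15722 = 35810908142057/28019745381376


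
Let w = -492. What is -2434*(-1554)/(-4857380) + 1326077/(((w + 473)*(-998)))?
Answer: 1592384336707/23026409890 ≈ 69.155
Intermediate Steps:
-2434*(-1554)/(-4857380) + 1326077/(((w + 473)*(-998))) = -2434*(-1554)/(-4857380) + 1326077/(((-492 + 473)*(-998))) = 3782436*(-1/4857380) + 1326077/((-19*(-998))) = -945609/1214345 + 1326077/18962 = 1592384336707/23026409890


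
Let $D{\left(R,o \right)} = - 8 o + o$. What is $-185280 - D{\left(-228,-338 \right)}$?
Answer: $-187646$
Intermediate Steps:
$D{\left(R,o \right)} = - 7 o$
$-185280 - D{\left(-228,-338 \right)} = -185280 - \left(-7\right) \left(-338\right) = -185280 - 2366 = -187646$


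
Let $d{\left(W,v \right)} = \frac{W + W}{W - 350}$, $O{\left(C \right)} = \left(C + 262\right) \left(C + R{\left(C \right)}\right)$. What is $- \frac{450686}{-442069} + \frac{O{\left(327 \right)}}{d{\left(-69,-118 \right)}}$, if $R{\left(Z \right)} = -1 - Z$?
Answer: $- \frac{109036455911}{61005522} \approx -1787.3$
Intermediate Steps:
$O{\left(C \right)} = -262 - C$ ($O{\left(C \right)} = \left(C + 262\right) \left(C - \left(1 + C\right)\right) = \left(262 + C\right) \left(-1\right) = -262 - C$)
$d{\left(W,v \right)} = \frac{2 W}{-350 + W}$
$- \frac{450686}{-442069} + \frac{O{\left(327 \right)}}{d{\left(-69,-118 \right)}} = - \frac{450686}{-442069} + \frac{-262 - 327}{2 \left(-69\right) \frac{1}{-350 - 69}} = \left(-450686\right) \left(- \frac{1}{442069}\right) + \frac{-262 - 327}{2 \left(-69\right) \frac{1}{-419}} = \frac{450686}{442069} - \frac{589}{2 \left(-69\right) \left(- \frac{1}{419}\right)} = \frac{450686}{442069} - \frac{589}{\frac{138}{419}} = \frac{450686}{442069} - \frac{246791}{138} = - \frac{109036455911}{61005522}$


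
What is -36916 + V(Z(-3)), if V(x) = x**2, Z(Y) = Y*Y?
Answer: -36835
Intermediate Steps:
Z(Y) = Y**2
-36916 + V(Z(-3)) = -36916 + ((-3)**2)**2 = -36916 + 9**2 = -36916 + 81 = -36835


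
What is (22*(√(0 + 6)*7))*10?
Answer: 1540*√6 ≈ 3772.2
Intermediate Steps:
(22*(√(0 + 6)*7))*10 = (22*(√6*7))*10 = (22*(7*√6))*10 = (154*√6)*10 = 1540*√6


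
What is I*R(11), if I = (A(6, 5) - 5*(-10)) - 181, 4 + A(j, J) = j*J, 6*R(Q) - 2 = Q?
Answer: -455/2 ≈ -227.50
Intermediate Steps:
R(Q) = ⅓ + Q/6
A(j, J) = -4 + J*j (A(j, J) = -4 + j*J = -4 + J*j)
I = -105 (I = ((-4 + 5*6) - 5*(-10)) - 181 = ((-4 + 30) + 50) - 181 = (26 + 50) - 181 = 76 - 181 = -105)
I*R(11) = -105*(⅓ + (⅙)*11) = -105*(⅓ + 11/6) = -105*13/6 = -455/2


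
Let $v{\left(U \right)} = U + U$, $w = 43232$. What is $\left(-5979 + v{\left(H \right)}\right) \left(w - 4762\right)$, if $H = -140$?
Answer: $-240783730$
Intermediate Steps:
$v{\left(U \right)} = 2 U$
$\left(-5979 + v{\left(H \right)}\right) \left(w - 4762\right) = \left(-5979 + 2 \left(-140\right)\right) \left(43232 - 4762\right) = \left(-5979 - 280\right) 38470 = \left(-6259\right) 38470 = -240783730$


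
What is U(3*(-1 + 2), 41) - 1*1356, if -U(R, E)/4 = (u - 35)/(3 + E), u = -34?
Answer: -14847/11 ≈ -1349.7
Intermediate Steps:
U(R, E) = 276/(3 + E) (U(R, E) = -4*(-34 - 35)/(3 + E) = -(-276)/(3 + E) = 276/(3 + E))
U(3*(-1 + 2), 41) - 1*1356 = 276/(3 + 41) - 1*1356 = 276/44 - 1356 = 276*(1/44) - 1356 = 69/11 - 1356 = -14847/11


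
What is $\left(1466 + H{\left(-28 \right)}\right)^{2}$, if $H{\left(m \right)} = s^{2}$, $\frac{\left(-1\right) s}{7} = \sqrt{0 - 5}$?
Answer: $1490841$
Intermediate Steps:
$s = - 7 i \sqrt{5}$ ($s = - 7 \sqrt{0 - 5} = - 7 \sqrt{-5} = - 7 i \sqrt{5} \approx - 15.652 i$)
$H{\left(m \right)} = -245$ ($H{\left(m \right)} = \left(- 7 i \sqrt{5}\right)^{2} = -245$)
$\left(1466 + H{\left(-28 \right)}\right)^{2} = \left(1466 - 245\right)^{2} = 1221^{2} = 1490841$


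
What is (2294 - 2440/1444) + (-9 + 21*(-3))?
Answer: 801532/361 ≈ 2220.3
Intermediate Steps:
(2294 - 2440/1444) + (-9 + 21*(-3)) = (2294 - 2440*1/1444) + (-9 - 63) = (2294 - 610/361) - 72 = 827524/361 - 72 = 801532/361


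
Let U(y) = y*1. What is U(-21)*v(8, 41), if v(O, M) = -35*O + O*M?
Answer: -1008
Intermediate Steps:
v(O, M) = -35*O + M*O
U(y) = y
U(-21)*v(8, 41) = -168*(-35 + 41) = -168*6 = -21*48 = -1008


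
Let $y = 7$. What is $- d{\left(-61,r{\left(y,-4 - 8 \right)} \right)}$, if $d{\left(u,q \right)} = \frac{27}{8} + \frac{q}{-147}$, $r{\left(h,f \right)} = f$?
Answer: $- \frac{1355}{392} \approx -3.4566$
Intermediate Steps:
$d{\left(u,q \right)} = \frac{27}{8} - \frac{q}{147}$ ($d{\left(u,q \right)} = 27 \cdot \frac{1}{8} + q \left(- \frac{1}{147}\right) = \frac{27}{8} - \frac{q}{147}$)
$- d{\left(-61,r{\left(y,-4 - 8 \right)} \right)} = - (\frac{27}{8} - \frac{-4 - 8}{147}) = - (\frac{27}{8} - - \frac{4}{49}) = - (\frac{27}{8} + \frac{4}{49}) = \left(-1\right) \frac{1355}{392} = - \frac{1355}{392}$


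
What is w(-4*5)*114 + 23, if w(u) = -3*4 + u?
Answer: -3625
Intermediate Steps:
w(u) = -12 + u
w(-4*5)*114 + 23 = (-12 - 4*5)*114 + 23 = (-12 - 20)*114 + 23 = -32*114 + 23 = -3648 + 23 = -3625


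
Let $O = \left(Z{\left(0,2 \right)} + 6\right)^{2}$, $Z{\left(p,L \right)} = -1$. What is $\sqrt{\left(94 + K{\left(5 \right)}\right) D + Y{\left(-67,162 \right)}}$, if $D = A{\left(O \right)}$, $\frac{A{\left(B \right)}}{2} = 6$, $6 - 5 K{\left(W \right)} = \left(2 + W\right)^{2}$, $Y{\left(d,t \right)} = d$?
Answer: $\frac{\sqrt{23945}}{5} \approx 30.948$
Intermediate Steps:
$O = 25$ ($O = \left(-1 + 6\right)^{2} = 5^{2} = 25$)
$K{\left(W \right)} = \frac{6}{5} - \frac{\left(2 + W\right)^{2}}{5}$
$A{\left(B \right)} = 12$ ($A{\left(B \right)} = 2 \cdot 6 = 12$)
$D = 12$
$\sqrt{\left(94 + K{\left(5 \right)}\right) D + Y{\left(-67,162 \right)}} = \sqrt{\left(94 + \left(\frac{6}{5} - \frac{\left(2 + 5\right)^{2}}{5}\right)\right) 12 - 67} = \sqrt{\left(94 + \left(\frac{6}{5} - \frac{7^{2}}{5}\right)\right) 12 - 67} = \sqrt{\left(94 + \left(\frac{6}{5} - \frac{49}{5}\right)\right) 12 - 67} = \sqrt{\left(94 - \frac{43}{5}\right) 12 - 67} = \sqrt{\frac{427}{5} \cdot 12 - 67} = \sqrt{\frac{5124}{5} - 67} = \sqrt{\frac{4789}{5}} = \frac{\sqrt{23945}}{5}$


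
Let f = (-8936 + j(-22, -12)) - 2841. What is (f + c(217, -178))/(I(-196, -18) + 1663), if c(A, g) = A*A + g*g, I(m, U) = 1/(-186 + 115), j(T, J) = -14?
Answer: 2377861/59036 ≈ 40.278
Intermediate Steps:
I(m, U) = -1/71 (I(m, U) = 1/(-71) = -1/71)
c(A, g) = A² + g²
f = -11791 (f = (-8936 - 14) - 2841 = -8950 - 2841 = -11791)
(f + c(217, -178))/(I(-196, -18) + 1663) = (-11791 + (217² + (-178)²))/(-1/71 + 1663) = (-11791 + (47089 + 31684))/(118072/71) = (-11791 + 78773)*(71/118072) = 66982*(71/118072) = 2377861/59036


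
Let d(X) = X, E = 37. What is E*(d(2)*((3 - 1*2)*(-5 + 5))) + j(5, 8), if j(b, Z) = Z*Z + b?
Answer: 69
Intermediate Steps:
j(b, Z) = b + Z² (j(b, Z) = Z² + b = b + Z²)
E*(d(2)*((3 - 1*2)*(-5 + 5))) + j(5, 8) = 37*(2*((3 - 1*2)*(-5 + 5))) + (5 + 8²) = 37*(2*((3 - 2)*0)) + (5 + 64) = 37*(2*(1*0)) + 69 = 37*(2*0) + 69 = 37*0 + 69 = 0 + 69 = 69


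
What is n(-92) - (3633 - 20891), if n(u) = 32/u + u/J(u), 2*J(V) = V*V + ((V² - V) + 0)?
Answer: 73431264/4255 ≈ 17258.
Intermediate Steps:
J(V) = V² - V/2 (J(V) = (V*V + ((V² - V) + 0))/2 = (V² + (V² - V))/2 = (-V + 2*V²)/2 = V² - V/2)
n(u) = 1/(-½ + u) + 32/u (n(u) = 32/u + u/((u*(-½ + u))) = 32/u + u*(1/(u*(-½ + u))) = 32/u + 1/(-½ + u) = 1/(-½ + u) + 32/u)
n(-92) - (3633 - 20891) = 2*(-16 + 33*(-92))/(-92*(-1 + 2*(-92))) - (3633 - 20891) = 2*(-1/92)*(-16 - 3036)/(-1 - 184) - 1*(-17258) = 2*(-1/92)*(-3052)/(-185) + 17258 = 2*(-1/92)*(-1/185)*(-3052) + 17258 = -1526/4255 + 17258 = 73431264/4255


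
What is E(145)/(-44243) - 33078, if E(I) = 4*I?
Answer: -1463470534/44243 ≈ -33078.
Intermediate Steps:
E(145)/(-44243) - 33078 = (4*145)/(-44243) - 33078 = 580*(-1/44243) - 33078 = -580/44243 - 33078 = -1463470534/44243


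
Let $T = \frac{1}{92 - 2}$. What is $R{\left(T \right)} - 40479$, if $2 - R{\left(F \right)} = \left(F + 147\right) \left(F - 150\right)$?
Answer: $- \frac{149258431}{8100} \approx -18427.0$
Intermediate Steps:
$T = \frac{1}{90} \approx 0.011111$
$R{\left(F \right)} = 2 - \left(-150 + F\right) \left(147 + F\right)$ ($R{\left(F \right)} = 2 - \left(F + 147\right) \left(F - 150\right) = 2 - \left(147 + F\right) \left(-150 + F\right) = 2 - \left(-150 + F\right) \left(147 + F\right)$)
$R{\left(T \right)} - 40479 = \left(22052 - \left(\frac{1}{90}\right)^{2} + 3 \cdot \frac{1}{90}\right) - 40479 = \left(22052 - \frac{1}{8100} + \frac{1}{30}\right) - 40479 = \frac{178621469}{8100} - 40479 = - \frac{149258431}{8100}$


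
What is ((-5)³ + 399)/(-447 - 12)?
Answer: -274/459 ≈ -0.59695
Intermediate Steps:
((-5)³ + 399)/(-447 - 12) = (-125 + 399)/(-459) = 274*(-1/459) = -274/459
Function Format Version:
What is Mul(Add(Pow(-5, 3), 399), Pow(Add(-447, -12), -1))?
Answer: Rational(-274, 459) ≈ -0.59695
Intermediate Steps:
Mul(Add(Pow(-5, 3), 399), Pow(Add(-447, -12), -1)) = Mul(Add(-125, 399), Pow(-459, -1)) = Mul(274, Rational(-1, 459)) = Rational(-274, 459)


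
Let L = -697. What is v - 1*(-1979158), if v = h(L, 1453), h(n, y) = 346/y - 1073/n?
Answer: 2004376252309/1012741 ≈ 1.9792e+6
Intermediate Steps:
h(n, y) = -1073/n + 346/y
v = 1800231/1012741 (v = -1073/(-697) + 346/1453 = -1073*(-1/697) + 346*(1/1453) = 1073/697 + 346/1453 = 1800231/1012741 ≈ 1.7776)
v - 1*(-1979158) = 1800231/1012741 - 1*(-1979158) = 1800231/1012741 + 1979158 = 2004376252309/1012741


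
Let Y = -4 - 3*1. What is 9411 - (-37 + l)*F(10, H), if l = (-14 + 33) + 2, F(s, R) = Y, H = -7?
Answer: 9299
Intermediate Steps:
Y = -7 (Y = -4 - 3 = -7)
F(s, R) = -7
l = 21 (l = 19 + 2 = 21)
9411 - (-37 + l)*F(10, H) = 9411 - (-37 + 21)*(-7) = 9411 - (-16)*(-7) = 9411 - 1*112 = 9411 - 112 = 9299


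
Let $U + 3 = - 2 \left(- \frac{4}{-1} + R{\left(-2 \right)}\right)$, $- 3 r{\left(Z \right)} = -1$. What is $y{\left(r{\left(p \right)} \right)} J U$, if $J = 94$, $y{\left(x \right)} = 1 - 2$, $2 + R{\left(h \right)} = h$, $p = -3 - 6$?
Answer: $282$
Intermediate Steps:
$p = -9$ ($p = -3 - 6 = -9$)
$r{\left(Z \right)} = \frac{1}{3}$ ($r{\left(Z \right)} = \left(- \frac{1}{3}\right) \left(-1\right) = \frac{1}{3}$)
$R{\left(h \right)} = -2 + h$
$y{\left(x \right)} = -1$
$U = -3$ ($U = -3 - 2 \left(- \frac{4}{-1} - 4\right) = -3 - 2 \left(\left(-4\right) \left(-1\right) - 4\right) = -3 - 2 \left(4 - 4\right) = -3 - 0 = -3 + 0 = -3$)
$y{\left(r{\left(p \right)} \right)} J U = \left(-1\right) 94 \left(-3\right) = \left(-94\right) \left(-3\right) = 282$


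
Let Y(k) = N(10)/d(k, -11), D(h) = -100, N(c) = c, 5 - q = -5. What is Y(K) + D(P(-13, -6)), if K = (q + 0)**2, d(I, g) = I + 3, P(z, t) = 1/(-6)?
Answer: -10290/103 ≈ -99.903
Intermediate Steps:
q = 10 (q = 5 - 1*(-5) = 5 + 5 = 10)
P(z, t) = -1/6
d(I, g) = 3 + I
K = 100 (K = (10 + 0)**2 = 10**2 = 100)
Y(k) = 10/(3 + k)
Y(K) + D(P(-13, -6)) = 10/(3 + 100) - 100 = 10/103 - 100 = -10290/103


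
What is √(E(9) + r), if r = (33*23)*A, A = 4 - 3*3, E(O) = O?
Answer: I*√3786 ≈ 61.53*I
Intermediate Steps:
A = -5 (A = 4 - 9 = -5)
r = -3795 (r = (33*23)*(-5) = 759*(-5) = -3795)
√(E(9) + r) = √(9 - 3795) = √(-3786) = I*√3786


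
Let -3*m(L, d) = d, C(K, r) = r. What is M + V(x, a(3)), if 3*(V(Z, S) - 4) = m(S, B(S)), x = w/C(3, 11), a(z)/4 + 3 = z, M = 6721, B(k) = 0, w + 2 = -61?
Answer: 6725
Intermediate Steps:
w = -63 (w = -2 - 61 = -63)
m(L, d) = -d/3
a(z) = -12 + 4*z
x = -63/11 ≈ -5.7273
V(Z, S) = 4 (V(Z, S) = 4 + (-⅓*0)/3 = 4 + (⅓)*0 = 4 + 0 = 4)
M + V(x, a(3)) = 6721 + 4 = 6725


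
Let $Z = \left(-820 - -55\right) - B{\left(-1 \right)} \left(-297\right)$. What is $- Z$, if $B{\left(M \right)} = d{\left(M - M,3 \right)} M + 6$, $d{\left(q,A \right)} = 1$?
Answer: $-720$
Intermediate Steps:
$B{\left(M \right)} = 6 + M$ ($B{\left(M \right)} = 1 M + 6 = M + 6 = 6 + M$)
$Z = 720$ ($Z = \left(-820 - -55\right) - \left(6 - 1\right) \left(-297\right) = \left(-820 + 55\right) - 5 \left(-297\right) = -765 - -1485 = -765 + 1485 = 720$)
$- Z = \left(-1\right) 720 = -720$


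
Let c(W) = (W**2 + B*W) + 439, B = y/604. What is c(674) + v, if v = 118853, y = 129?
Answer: 173261009/302 ≈ 5.7371e+5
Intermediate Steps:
B = 129/604 ≈ 0.21358
c(W) = 439 + W**2 + 129*W/604 (c(W) = (W**2 + 129*W/604) + 439 = 439 + W**2 + 129*W/604)
c(674) + v = (439 + 674**2 + (129/604)*674) + 118853 = (439 + 454276 + 43473/302) + 118853 = 137367403/302 + 118853 = 173261009/302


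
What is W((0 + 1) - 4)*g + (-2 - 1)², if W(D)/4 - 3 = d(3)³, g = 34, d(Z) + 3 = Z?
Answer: 417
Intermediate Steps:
d(Z) = -3 + Z
W(D) = 12 (W(D) = 12 + 4*(-3 + 3)³ = 12 + 4*0³ = 12 + 4*0 = 12 + 0 = 12)
W((0 + 1) - 4)*g + (-2 - 1)² = 12*34 + (-2 - 1)² = 408 + (-3)² = 408 + 9 = 417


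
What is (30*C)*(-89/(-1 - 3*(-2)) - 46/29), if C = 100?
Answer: -1686600/29 ≈ -58159.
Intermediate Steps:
(30*C)*(-89/(-1 - 3*(-2)) - 46/29) = (30*100)*(-89/(-1 - 3*(-2)) - 46/29) = 3000*(-89/(-1 + 6) - 46*1/29) = 3000*(-89/5 - 46/29) = 3000*(-2811/145) = -1686600/29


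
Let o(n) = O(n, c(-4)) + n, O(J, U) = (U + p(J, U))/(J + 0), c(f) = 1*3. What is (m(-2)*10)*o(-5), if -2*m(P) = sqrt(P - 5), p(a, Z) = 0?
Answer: 28*I*sqrt(7) ≈ 74.081*I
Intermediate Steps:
c(f) = 3
m(P) = -sqrt(-5 + P)/2 (m(P) = -sqrt(P - 5)/2 = -sqrt(-5 + P)/2)
O(J, U) = U/J (O(J, U) = (U + 0)/(J + 0) = U/J)
o(n) = n + 3/n (o(n) = 3/n + n = n + 3/n)
(m(-2)*10)*o(-5) = (-sqrt(-5 - 2)/2*10)*(-5 + 3/(-5)) = (-I*sqrt(7)/2*10)*(-5 + 3*(-1/5)) = (-I*sqrt(7)/2*10)*(-5 - 3/5) = (-I*sqrt(7)/2*10)*(-28/5) = -5*I*sqrt(7)*(-28/5) = 28*I*sqrt(7)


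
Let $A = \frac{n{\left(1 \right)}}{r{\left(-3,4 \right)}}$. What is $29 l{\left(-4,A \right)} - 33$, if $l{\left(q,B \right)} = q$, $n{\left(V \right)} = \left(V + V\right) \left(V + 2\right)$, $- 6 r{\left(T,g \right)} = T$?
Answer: $-149$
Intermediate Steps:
$r{\left(T,g \right)} = - \frac{T}{6}$
$n{\left(V \right)} = 2 V \left(2 + V\right)$
$A = 12$ ($A = \frac{2 \cdot 1 \left(2 + 1\right)}{\left(- \frac{1}{6}\right) \left(-3\right)} = 2 \cdot 1 \cdot 3 \frac{1}{\frac{1}{2}} = 6 \cdot 2 = 12$)
$29 l{\left(-4,A \right)} - 33 = 29 \left(-4\right) - 33 = -116 - 33 = -149$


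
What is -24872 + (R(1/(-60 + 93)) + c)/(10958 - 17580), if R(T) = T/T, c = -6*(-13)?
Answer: -164702463/6622 ≈ -24872.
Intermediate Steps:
c = 78
R(T) = 1
-24872 + (R(1/(-60 + 93)) + c)/(10958 - 17580) = -24872 + (1 + 78)/(10958 - 17580) = -24872 + 79/(-6622) = -24872 + 79*(-1/6622) = -24872 - 79/6622 = -164702463/6622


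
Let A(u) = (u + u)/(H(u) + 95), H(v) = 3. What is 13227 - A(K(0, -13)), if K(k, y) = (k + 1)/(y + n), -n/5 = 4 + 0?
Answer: 21388060/1617 ≈ 13227.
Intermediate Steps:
n = -20 (n = -5*(4 + 0) = -5*4 = -20)
K(k, y) = (1 + k)/(-20 + y) (K(k, y) = (k + 1)/(y - 20) = (1 + k)/(-20 + y))
A(u) = u/49 (A(u) = (u + u)/(3 + 95) = (2*u)/98 = (2*u)*(1/98) = u/49)
13227 - A(K(0, -13)) = 13227 - (1 + 0)/(-20 - 13)/49 = 13227 - 1/(-33)/49 = 13227 - (-1/33*1)/49 = 13227 - (-1)/(49*33) = 13227 - 1*(-1/1617) = 13227 + 1/1617 = 21388060/1617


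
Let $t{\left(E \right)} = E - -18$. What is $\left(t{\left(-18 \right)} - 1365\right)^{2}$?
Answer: $1863225$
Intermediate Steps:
$t{\left(E \right)} = 18 + E$ ($t{\left(E \right)} = E + 18 = 18 + E$)
$\left(t{\left(-18 \right)} - 1365\right)^{2} = \left(\left(18 - 18\right) - 1365\right)^{2} = \left(0 - 1365\right)^{2} = \left(-1365\right)^{2} = 1863225$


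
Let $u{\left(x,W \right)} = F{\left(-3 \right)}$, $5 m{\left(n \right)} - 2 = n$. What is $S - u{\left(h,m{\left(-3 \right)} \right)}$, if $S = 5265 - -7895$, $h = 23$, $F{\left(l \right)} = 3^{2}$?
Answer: $13151$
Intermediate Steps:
$F{\left(l \right)} = 9$
$m{\left(n \right)} = \frac{2}{5} + \frac{n}{5}$
$S = 13160$ ($S = 5265 + 7895 = 13160$)
$u{\left(x,W \right)} = 9$
$S - u{\left(h,m{\left(-3 \right)} \right)} = 13160 - 9 = 13151$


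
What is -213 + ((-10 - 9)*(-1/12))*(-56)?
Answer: -905/3 ≈ -301.67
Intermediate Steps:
-213 + ((-10 - 9)*(-1/12))*(-56) = -213 - (-19)/12*(-56) = -213 - 19*(-1/12)*(-56) = -213 + (19/12)*(-56) = -213 - 266/3 = -905/3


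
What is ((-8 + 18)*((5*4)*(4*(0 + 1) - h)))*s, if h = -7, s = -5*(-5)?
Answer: 55000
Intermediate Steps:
s = 25
((-8 + 18)*((5*4)*(4*(0 + 1) - h)))*s = ((-8 + 18)*((5*4)*(4*(0 + 1) - 1*(-7))))*25 = (10*(20*(4*1 + 7)))*25 = (10*(20*(4 + 7)))*25 = (10*(20*11))*25 = (10*220)*25 = 2200*25 = 55000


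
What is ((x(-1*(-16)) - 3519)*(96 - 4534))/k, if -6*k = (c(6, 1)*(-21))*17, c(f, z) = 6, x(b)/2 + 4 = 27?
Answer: 2201882/51 ≈ 43174.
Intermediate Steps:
x(b) = 46 (x(b) = -8 + 2*27 = -8 + 54 = 46)
k = 357 (k = -6*(-21)*17/6 = -(-21)*17 = -⅙*(-2142) = 357)
((x(-1*(-16)) - 3519)*(96 - 4534))/k = ((46 - 3519)*(96 - 4534))/357 = -3473*(-4438)*(1/357) = 15413174*(1/357) = 2201882/51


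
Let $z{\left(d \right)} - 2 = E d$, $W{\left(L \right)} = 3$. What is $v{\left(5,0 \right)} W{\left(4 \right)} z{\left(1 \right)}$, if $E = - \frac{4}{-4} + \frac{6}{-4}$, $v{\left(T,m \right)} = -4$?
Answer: $-18$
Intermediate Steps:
$E = - \frac{1}{2}$ ($E = \left(-4\right) \left(- \frac{1}{4}\right) + 6 \left(- \frac{1}{4}\right) = 1 - \frac{3}{2} = - \frac{1}{2} \approx -0.5$)
$z{\left(d \right)} = 2 - \frac{d}{2}$
$v{\left(5,0 \right)} W{\left(4 \right)} z{\left(1 \right)} = \left(-4\right) 3 \left(2 - \frac{1}{2}\right) = - 12 \left(2 - \frac{1}{2}\right) = \left(-12\right) \frac{3}{2} = -18$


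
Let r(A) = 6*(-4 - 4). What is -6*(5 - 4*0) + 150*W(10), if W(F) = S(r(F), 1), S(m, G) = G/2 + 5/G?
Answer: 795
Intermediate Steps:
r(A) = -48 (r(A) = 6*(-8) = -48)
S(m, G) = G/2 + 5/G (S(m, G) = G*(½) + 5/G = G/2 + 5/G)
W(F) = 11/2 (W(F) = (½)*1 + 5/1 = ½ + 5*1 = ½ + 5 = 11/2)
-6*(5 - 4*0) + 150*W(10) = -6*(5 - 4*0) + 150*(11/2) = -6*(5 + 0) + 825 = -6*5 + 825 = -30 + 825 = 795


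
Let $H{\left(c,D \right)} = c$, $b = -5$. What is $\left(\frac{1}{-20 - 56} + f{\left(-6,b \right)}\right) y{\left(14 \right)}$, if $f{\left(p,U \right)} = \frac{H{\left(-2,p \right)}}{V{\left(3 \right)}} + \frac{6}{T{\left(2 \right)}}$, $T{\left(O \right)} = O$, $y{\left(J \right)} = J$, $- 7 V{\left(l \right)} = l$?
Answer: $\frac{12215}{114} \approx 107.15$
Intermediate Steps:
$V{\left(l \right)} = - \frac{l}{7}$
$f{\left(p,U \right)} = \frac{23}{3}$ ($f{\left(p,U \right)} = - \frac{2}{\left(- \frac{1}{7}\right) 3} + \frac{6}{2} = - \frac{2}{- \frac{3}{7}} + 6 \cdot \frac{1}{2} = \left(-2\right) \left(- \frac{7}{3}\right) + 3 = \frac{14}{3} + 3 = \frac{23}{3}$)
$\left(\frac{1}{-20 - 56} + f{\left(-6,b \right)}\right) y{\left(14 \right)} = \left(\frac{1}{-20 - 56} + \frac{23}{3}\right) 14 = \left(\frac{1}{-76} + \frac{23}{3}\right) 14 = \left(- \frac{1}{76} + \frac{23}{3}\right) 14 = \frac{1745}{228} \cdot 14 = \frac{12215}{114}$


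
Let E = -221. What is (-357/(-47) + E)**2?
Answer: 100600900/2209 ≈ 45541.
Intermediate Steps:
(-357/(-47) + E)**2 = (-357/(-47) - 221)**2 = (-357*(-1/47) - 221)**2 = (357/47 - 221)**2 = (-10030/47)**2 = 100600900/2209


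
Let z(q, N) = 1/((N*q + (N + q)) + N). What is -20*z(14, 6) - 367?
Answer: -4039/11 ≈ -367.18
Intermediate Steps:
z(q, N) = 1/(q + 2*N + N*q) (z(q, N) = 1/((N + q + N*q) + N) = 1/(q + 2*N + N*q))
-20*z(14, 6) - 367 = -20/(14 + 2*6 + 6*14) - 367 = -20/(14 + 12 + 84) - 367 = -20/110 - 367 = -20*1/110 - 367 = -2/11 - 367 = -4039/11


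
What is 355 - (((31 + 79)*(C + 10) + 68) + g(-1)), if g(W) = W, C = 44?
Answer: -5652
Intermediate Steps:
355 - (((31 + 79)*(C + 10) + 68) + g(-1)) = 355 - (((31 + 79)*(44 + 10) + 68) - 1) = 355 - ((110*54 + 68) - 1) = 355 - ((5940 + 68) - 1) = 355 - (6008 - 1) = 355 - 1*6007 = 355 - 6007 = -5652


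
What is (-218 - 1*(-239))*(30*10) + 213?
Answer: 6513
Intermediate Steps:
(-218 - 1*(-239))*(30*10) + 213 = (-218 + 239)*300 + 213 = 21*300 + 213 = 6300 + 213 = 6513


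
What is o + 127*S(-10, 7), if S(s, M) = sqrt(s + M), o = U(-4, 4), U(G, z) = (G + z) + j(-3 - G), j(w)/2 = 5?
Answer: 10 + 127*I*sqrt(3) ≈ 10.0 + 219.97*I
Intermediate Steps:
j(w) = 10 (j(w) = 2*5 = 10)
U(G, z) = 10 + G + z (U(G, z) = (G + z) + 10 = 10 + G + z)
o = 10 (o = 10 - 4 + 4 = 10)
S(s, M) = sqrt(M + s)
o + 127*S(-10, 7) = 10 + 127*sqrt(7 - 10) = 10 + 127*sqrt(-3) = 10 + 127*(I*sqrt(3)) = 10 + 127*I*sqrt(3)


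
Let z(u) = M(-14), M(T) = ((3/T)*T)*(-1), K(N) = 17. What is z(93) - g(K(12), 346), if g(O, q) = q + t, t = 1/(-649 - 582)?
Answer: -429618/1231 ≈ -349.00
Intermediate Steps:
M(T) = -3 (M(T) = 3*(-1) = -3)
t = -1/1231 (t = 1/(-1231) = -1/1231 ≈ -0.00081235)
z(u) = -3
g(O, q) = -1/1231 + q (g(O, q) = q - 1/1231 = -1/1231 + q)
z(93) - g(K(12), 346) = -3 - (-1/1231 + 346) = -3 - 1*425925/1231 = -3 - 425925/1231 = -429618/1231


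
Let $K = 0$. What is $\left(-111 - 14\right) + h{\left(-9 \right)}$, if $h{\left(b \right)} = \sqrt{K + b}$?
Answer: $-125 + 3 i \approx -125.0 + 3.0 i$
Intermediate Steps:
$h{\left(b \right)} = \sqrt{b}$ ($h{\left(b \right)} = \sqrt{0 + b} = \sqrt{b}$)
$\left(-111 - 14\right) + h{\left(-9 \right)} = \left(-111 - 14\right) + \sqrt{-9} = -125 + 3 i$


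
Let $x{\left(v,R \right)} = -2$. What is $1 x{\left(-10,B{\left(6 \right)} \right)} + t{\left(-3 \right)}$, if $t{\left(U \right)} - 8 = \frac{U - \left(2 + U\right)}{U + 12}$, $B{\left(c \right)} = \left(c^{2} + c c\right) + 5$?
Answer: $\frac{52}{9} \approx 5.7778$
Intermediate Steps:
$B{\left(c \right)} = 5 + 2 c^{2}$ ($B{\left(c \right)} = \left(c^{2} + c^{2}\right) + 5 = 2 c^{2} + 5 = 5 + 2 c^{2}$)
$t{\left(U \right)} = 8 - \frac{2}{12 + U}$ ($t{\left(U \right)} = 8 + \frac{U - \left(2 + U\right)}{U + 12} = 8 - \frac{2}{12 + U}$)
$1 x{\left(-10,B{\left(6 \right)} \right)} + t{\left(-3 \right)} = 1 \left(-2\right) + \frac{2 \left(47 + 4 \left(-3\right)\right)}{12 - 3} = -2 + \frac{2 \left(47 - 12\right)}{9} = -2 + 2 \cdot \frac{1}{9} \cdot 35 = -2 + \frac{70}{9} = \frac{52}{9}$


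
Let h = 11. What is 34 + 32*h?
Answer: 386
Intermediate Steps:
34 + 32*h = 34 + 32*11 = 34 + 352 = 386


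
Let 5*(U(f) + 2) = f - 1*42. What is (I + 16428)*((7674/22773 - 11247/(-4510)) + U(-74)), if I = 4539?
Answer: -3211388644485/6847082 ≈ -4.6902e+5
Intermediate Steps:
U(f) = -52/5 + f/5 (U(f) = -2 + (f - 1*42)/5 = -2 + (f - 42)/5 = -2 + (-42 + f)/5 = -2 + (-42/5 + f/5) = -52/5 + f/5)
(I + 16428)*((7674/22773 - 11247/(-4510)) + U(-74)) = (4539 + 16428)*((7674/22773 - 11247/(-4510)) + (-52/5 + (⅕)*(-74))) = 20967*((7674*(1/22773) - 11247*(-1/4510)) + (-52/5 - 74/5)) = 20967*((2558/7591 + 11247/4510) - 126/5) = 20967*(96912557/34235410 - 126/5) = 20967*(-153163955/6847082) = -3211388644485/6847082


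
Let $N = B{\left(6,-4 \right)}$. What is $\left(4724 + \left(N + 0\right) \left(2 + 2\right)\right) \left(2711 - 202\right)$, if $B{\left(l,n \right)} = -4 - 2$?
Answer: $11792300$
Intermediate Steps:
$B{\left(l,n \right)} = -6$ ($B{\left(l,n \right)} = -4 - 2 = -6$)
$N = -6$
$\left(4724 + \left(N + 0\right) \left(2 + 2\right)\right) \left(2711 - 202\right) = \left(4724 + \left(-6 + 0\right) \left(2 + 2\right)\right) \left(2711 - 202\right) = \left(4724 - 24\right) 2509 = 4700 \cdot 2509 = 11792300$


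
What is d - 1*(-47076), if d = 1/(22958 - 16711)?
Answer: 294083773/6247 ≈ 47076.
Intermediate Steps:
d = 1/6247 ≈ 0.00016008
d - 1*(-47076) = 1/6247 - 1*(-47076) = 1/6247 + 47076 = 294083773/6247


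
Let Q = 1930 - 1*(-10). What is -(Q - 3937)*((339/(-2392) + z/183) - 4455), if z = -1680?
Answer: -1300842123523/145912 ≈ -8.9152e+6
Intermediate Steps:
Q = 1940 (Q = 1930 + 10 = 1940)
-(Q - 3937)*((339/(-2392) + z/183) - 4455) = -(1940 - 3937)*((339/(-2392) - 1680/183) - 4455) = -(-1997)*((339*(-1/2392) - 1680*1/183) - 4455) = -(-1997)*((-339/2392 - 560/61) - 4455) = -(-1997)*(-1360199/145912 - 4455) = -(-1997)*(-651398159)/145912 = -1*1300842123523/145912 = -1300842123523/145912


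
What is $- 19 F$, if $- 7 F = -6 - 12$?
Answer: $- \frac{342}{7} \approx -48.857$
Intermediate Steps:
$F = \frac{18}{7}$ ($F = - \frac{-6 - 12}{7} = \left(- \frac{1}{7}\right) \left(-18\right) = \frac{18}{7} \approx 2.5714$)
$- 19 F = \left(-19\right) \frac{18}{7} = - \frac{342}{7}$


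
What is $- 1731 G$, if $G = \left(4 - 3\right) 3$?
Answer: $-5193$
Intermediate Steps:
$G = 3$ ($G = 1 \cdot 3 = 3$)
$- 1731 G = \left(-1731\right) 3 = -5193$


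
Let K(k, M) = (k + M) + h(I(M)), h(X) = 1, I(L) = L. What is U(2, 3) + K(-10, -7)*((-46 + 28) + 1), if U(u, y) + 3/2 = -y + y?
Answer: 541/2 ≈ 270.50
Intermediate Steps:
U(u, y) = -3/2 (U(u, y) = -3/2 + (-y + y) = -3/2 + 0 = -3/2)
K(k, M) = 1 + M + k (K(k, M) = (k + M) + 1 = (M + k) + 1 = 1 + M + k)
U(2, 3) + K(-10, -7)*((-46 + 28) + 1) = -3/2 + (1 - 7 - 10)*((-46 + 28) + 1) = -3/2 - 16*(-18 + 1) = -3/2 - 16*(-17) = -3/2 + 272 = 541/2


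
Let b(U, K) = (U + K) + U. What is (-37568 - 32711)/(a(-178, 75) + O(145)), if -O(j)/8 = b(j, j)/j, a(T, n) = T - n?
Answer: 70279/277 ≈ 253.71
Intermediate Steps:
b(U, K) = K + 2*U (b(U, K) = (K + U) + U = K + 2*U)
O(j) = -24 (O(j) = -8*(j + 2*j)/j = -8*3*j/j = -8*3 = -24)
(-37568 - 32711)/(a(-178, 75) + O(145)) = (-37568 - 32711)/((-178 - 1*75) - 24) = -70279/((-178 - 75) - 24) = -70279/(-253 - 24) = -70279/(-277) = -70279*(-1/277) = 70279/277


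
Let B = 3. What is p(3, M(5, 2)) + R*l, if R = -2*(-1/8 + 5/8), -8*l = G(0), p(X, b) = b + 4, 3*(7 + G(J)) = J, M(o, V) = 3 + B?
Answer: 73/8 ≈ 9.1250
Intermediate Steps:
M(o, V) = 6 (M(o, V) = 3 + 3 = 6)
G(J) = -7 + J/3
p(X, b) = 4 + b
l = 7/8 (l = -(-7 + (1/3)*0)/8 = -(-7 + 0)/8 = -1/8*(-7) = 7/8 ≈ 0.87500)
R = -1 (R = -2*(-1*1/8 + 5*(1/8)) = -2*(-1/8 + 5/8) = -2*1/2 = -1)
p(3, M(5, 2)) + R*l = (4 + 6) - 1*7/8 = 10 - 7/8 = 73/8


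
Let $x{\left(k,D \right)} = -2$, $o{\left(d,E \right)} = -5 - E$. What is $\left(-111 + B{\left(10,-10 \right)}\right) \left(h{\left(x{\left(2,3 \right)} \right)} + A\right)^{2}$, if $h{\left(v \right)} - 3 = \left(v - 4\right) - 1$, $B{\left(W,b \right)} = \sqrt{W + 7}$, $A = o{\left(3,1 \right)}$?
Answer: $-11100 + 100 \sqrt{17} \approx -10688.0$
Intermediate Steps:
$A = -6$ ($A = -5 - 1 = -6$)
$B{\left(W,b \right)} = \sqrt{7 + W}$
$h{\left(v \right)} = -2 + v$ ($h{\left(v \right)} = 3 + \left(\left(v - 4\right) - 1\right) = 3 + \left(\left(-4 + v\right) - 1\right) = 3 + \left(-5 + v\right) = -2 + v$)
$\left(-111 + B{\left(10,-10 \right)}\right) \left(h{\left(x{\left(2,3 \right)} \right)} + A\right)^{2} = \left(-111 + \sqrt{7 + 10}\right) \left(\left(-2 - 2\right) - 6\right)^{2} = \left(-111 + \sqrt{17}\right) \left(-4 - 6\right)^{2} = \left(-111 + \sqrt{17}\right) \left(-10\right)^{2} = \left(-111 + \sqrt{17}\right) 100 = -11100 + 100 \sqrt{17}$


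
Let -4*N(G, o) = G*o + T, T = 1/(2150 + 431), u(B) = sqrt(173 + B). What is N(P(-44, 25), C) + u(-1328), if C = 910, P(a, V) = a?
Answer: 103343239/10324 + I*sqrt(1155) ≈ 10010.0 + 33.985*I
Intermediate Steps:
T = 1/2581 ≈ 0.00038745
N(G, o) = -1/10324 - G*o/4 (N(G, o) = -(G*o + 1/2581)/4 = -(1/2581 + G*o)/4 = -1/10324 - G*o/4)
N(P(-44, 25), C) + u(-1328) = (-1/10324 - 1/4*(-44)*910) + sqrt(173 - 1328) = (-1/10324 + 10010) + sqrt(-1155) = 103343239/10324 + I*sqrt(1155)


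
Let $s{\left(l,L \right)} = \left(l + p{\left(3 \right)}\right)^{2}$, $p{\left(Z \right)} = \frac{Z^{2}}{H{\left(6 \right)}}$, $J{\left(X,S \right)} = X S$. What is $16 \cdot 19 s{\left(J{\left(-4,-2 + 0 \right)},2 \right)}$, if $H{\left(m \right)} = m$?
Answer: $27436$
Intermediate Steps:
$J{\left(X,S \right)} = S X$
$p{\left(Z \right)} = \frac{Z^{2}}{6}$
$s{\left(l,L \right)} = \left(\frac{3}{2} + l\right)^{2}$ ($s{\left(l,L \right)} = \left(l + \frac{3^{2}}{6}\right)^{2} = \left(l + \frac{1}{6} \cdot 9\right)^{2} = \left(l + \frac{3}{2}\right)^{2} = \left(\frac{3}{2} + l\right)^{2}$)
$16 \cdot 19 s{\left(J{\left(-4,-2 + 0 \right)},2 \right)} = 16 \cdot 19 \frac{\left(3 + 2 \left(-2 + 0\right) \left(-4\right)\right)^{2}}{4} = 304 \frac{\left(3 + 2 \left(\left(-2\right) \left(-4\right)\right)\right)^{2}}{4} = 304 \frac{\left(3 + 2 \cdot 8\right)^{2}}{4} = 304 \frac{\left(3 + 16\right)^{2}}{4} = 304 \frac{19^{2}}{4} = 304 \cdot \frac{1}{4} \cdot 361 = 304 \cdot \frac{361}{4} = 27436$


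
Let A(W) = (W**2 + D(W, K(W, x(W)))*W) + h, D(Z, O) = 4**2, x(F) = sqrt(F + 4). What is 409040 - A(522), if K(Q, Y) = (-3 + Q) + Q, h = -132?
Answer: 128336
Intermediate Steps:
x(F) = sqrt(4 + F)
K(Q, Y) = -3 + 2*Q
D(Z, O) = 16
A(W) = -132 + W**2 + 16*W (A(W) = (W**2 + 16*W) - 132 = -132 + W**2 + 16*W)
409040 - A(522) = 409040 - (-132 + 522**2 + 16*522) = 409040 - (-132 + 272484 + 8352) = 409040 - 1*280704 = 409040 - 280704 = 128336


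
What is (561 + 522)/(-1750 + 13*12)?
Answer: -1083/1594 ≈ -0.67942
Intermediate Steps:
(561 + 522)/(-1750 + 13*12) = 1083/(-1750 + 156) = 1083/(-1594) = 1083*(-1/1594) = -1083/1594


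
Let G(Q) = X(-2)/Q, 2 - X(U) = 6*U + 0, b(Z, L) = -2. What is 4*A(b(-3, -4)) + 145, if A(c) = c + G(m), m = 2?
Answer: 165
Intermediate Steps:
X(U) = 2 - 6*U (X(U) = 2 - (6*U + 0) = 2 - 6*U)
G(Q) = 14/Q (G(Q) = (2 - 6*(-2))/Q = (2 + 12)/Q = 14/Q)
A(c) = 7 + c (A(c) = c + 14/2 = c + 14*(½) = c + 7 = 7 + c)
4*A(b(-3, -4)) + 145 = 4*(7 - 2) + 145 = 4*5 + 145 = 20 + 145 = 165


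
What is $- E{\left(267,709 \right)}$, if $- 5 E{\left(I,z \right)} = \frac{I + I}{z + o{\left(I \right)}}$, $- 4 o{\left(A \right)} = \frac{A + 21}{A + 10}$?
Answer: $\frac{147918}{981605} \approx 0.15069$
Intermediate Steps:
$o{\left(A \right)} = - \frac{21 + A}{4 \left(10 + A\right)}$ ($o{\left(A \right)} = - \frac{\left(A + 21\right) \frac{1}{A + 10}}{4} = - \frac{\left(21 + A\right) \frac{1}{10 + A}}{4} = - \frac{\frac{1}{10 + A} \left(21 + A\right)}{4} = - \frac{21 + A}{4 \left(10 + A\right)}$)
$E{\left(I,z \right)} = - \frac{2 I}{5 \left(z + \frac{-21 - I}{4 \left(10 + I\right)}\right)}$ ($E{\left(I,z \right)} = - \frac{\left(I + I\right) \frac{1}{z + \frac{-21 - I}{4 \left(10 + I\right)}}}{5} = - \frac{2 I \frac{1}{z + \frac{-21 - I}{4 \left(10 + I\right)}}}{5} = - \frac{2 I}{5 \left(z + \frac{-21 - I}{4 \left(10 + I\right)}\right)}$)
$- E{\left(267,709 \right)} = - \frac{8 \cdot 267 \left(10 + 267\right)}{105 + 5 \cdot 267 - 14180 \left(10 + 267\right)} = - \frac{8 \cdot 267 \cdot 277}{105 + 1335 - 14180 \cdot 277} = - \frac{8 \cdot 267 \cdot 277}{105 + 1335 - 3927860} = - \frac{8 \cdot 267 \cdot 277}{-3926420} = - \frac{8 \cdot 267 \left(-1\right) 277}{3926420} = \left(-1\right) \left(- \frac{147918}{981605}\right) = \frac{147918}{981605}$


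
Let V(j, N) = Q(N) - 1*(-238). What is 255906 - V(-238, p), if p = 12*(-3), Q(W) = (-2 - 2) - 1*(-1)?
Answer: 255671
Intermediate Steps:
Q(W) = -3 (Q(W) = -4 + 1 = -3)
p = -36
V(j, N) = 235 (V(j, N) = -3 - 1*(-238) = -3 + 238 = 235)
255906 - V(-238, p) = 255906 - 1*235 = 255906 - 235 = 255671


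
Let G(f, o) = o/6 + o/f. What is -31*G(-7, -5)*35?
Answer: 775/6 ≈ 129.17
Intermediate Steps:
G(f, o) = o/6 + o/f (G(f, o) = o*(1/6) + o/f = o/6 + o/f)
-31*G(-7, -5)*35 = -31*((1/6)*(-5) - 5/(-7))*35 = -31*(-5/6 - 5*(-1/7))*35 = -31*(-5/6 + 5/7)*35 = -31*(-5/42)*35 = (155/42)*35 = 775/6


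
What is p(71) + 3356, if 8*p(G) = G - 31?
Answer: 3361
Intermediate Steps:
p(G) = -31/8 + G/8 (p(G) = (G - 31)/8 = (-31 + G)/8 = -31/8 + G/8)
p(71) + 3356 = (-31/8 + (⅛)*71) + 3356 = (-31/8 + 71/8) + 3356 = 5 + 3356 = 3361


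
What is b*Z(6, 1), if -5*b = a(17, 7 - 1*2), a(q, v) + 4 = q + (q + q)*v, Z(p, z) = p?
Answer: -1098/5 ≈ -219.60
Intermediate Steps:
a(q, v) = -4 + q + 2*q*v (a(q, v) = -4 + (q + (q + q)*v) = -4 + (q + (2*q)*v) = -4 + (q + 2*q*v) = -4 + q + 2*q*v)
b = -183/5 (b = -(-4 + 17 + 2*17*(7 - 1*2))/5 = -(-4 + 17 + 2*17*(7 - 2))/5 = -(-4 + 17 + 2*17*5)/5 = -(-4 + 17 + 170)/5 = -⅕*183 = -183/5 ≈ -36.600)
b*Z(6, 1) = -183/5*6 = -1098/5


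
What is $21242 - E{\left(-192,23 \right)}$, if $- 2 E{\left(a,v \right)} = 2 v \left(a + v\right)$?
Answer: $17355$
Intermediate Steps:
$E{\left(a,v \right)} = - v \left(a + v\right)$ ($E{\left(a,v \right)} = - \frac{2 v \left(a + v\right)}{2} = - v \left(a + v\right)$)
$21242 - E{\left(-192,23 \right)} = 21242 - \left(-1\right) 23 \left(-192 + 23\right) = 21242 - \left(-1\right) 23 \left(-169\right) = 21242 - 3887 = 17355$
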